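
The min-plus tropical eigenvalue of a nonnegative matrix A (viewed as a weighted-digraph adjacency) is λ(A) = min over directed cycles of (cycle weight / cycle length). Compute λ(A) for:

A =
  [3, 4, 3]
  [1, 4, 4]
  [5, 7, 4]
λ(A) = 5/2

Enumerate directed cycles and compute their means (weight / length). Sample:
  cycle 0 → 0: weight = 3, length = 1, mean = 3/1 ≈ 3.000
  cycle 1 → 1: weight = 4, length = 1, mean = 4/1 ≈ 4.000
  cycle 2 → 2: weight = 4, length = 1, mean = 4/1 ≈ 4.000
  cycle 0 → 1 → 0: weight = 5, length = 2, mean = 5/2 ≈ 2.500
  cycle 0 → 2 → 0: weight = 8, length = 2, mean = 8/2 ≈ 4.000
  cycle 1 → 0 → 1: weight = 5, length = 2, mean = 5/2 ≈ 2.500
Minimum mean = 2.500, attained e.g. along the cycle 0 → 1 → 0 with weight 5 and length 2. So λ(A) = 5/2 = 5/2.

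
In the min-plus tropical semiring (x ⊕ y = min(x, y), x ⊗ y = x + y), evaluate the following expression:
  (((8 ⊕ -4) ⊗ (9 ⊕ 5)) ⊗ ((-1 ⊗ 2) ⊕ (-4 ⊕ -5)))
(((8 ⊕ -4) ⊗ (9 ⊕ 5)) ⊗ ((-1 ⊗ 2) ⊕ (-4 ⊕ -5))) = -4

Expand innermost to outermost. Recall ⊕ takes the minimum of its arguments and ⊗ takes their sum. Working out the expression (((8 ⊕ -4) ⊗ (9 ⊕ 5)) ⊗ ((-1 ⊗ 2) ⊕ (-4 ⊕ -5))) gives -4.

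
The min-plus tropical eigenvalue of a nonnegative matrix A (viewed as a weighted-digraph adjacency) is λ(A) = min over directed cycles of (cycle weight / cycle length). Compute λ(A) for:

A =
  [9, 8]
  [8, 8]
λ(A) = 8

Enumerate directed cycles and compute their means (weight / length). Sample:
  cycle 0 → 0: weight = 9, length = 1, mean = 9/1 ≈ 9.000
  cycle 1 → 1: weight = 8, length = 1, mean = 8/1 ≈ 8.000
  cycle 0 → 1 → 0: weight = 16, length = 2, mean = 16/2 ≈ 8.000
  cycle 1 → 0 → 1: weight = 16, length = 2, mean = 16/2 ≈ 8.000
Minimum mean = 8.000, attained e.g. along the cycle 1 → 1 with weight 8 and length 1. So λ(A) = 8/1 = 8.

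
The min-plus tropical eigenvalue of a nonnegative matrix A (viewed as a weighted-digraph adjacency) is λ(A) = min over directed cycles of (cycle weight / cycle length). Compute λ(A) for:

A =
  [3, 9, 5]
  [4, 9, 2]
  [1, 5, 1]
λ(A) = 1

Enumerate directed cycles and compute their means (weight / length). Sample:
  cycle 0 → 0: weight = 3, length = 1, mean = 3/1 ≈ 3.000
  cycle 1 → 1: weight = 9, length = 1, mean = 9/1 ≈ 9.000
  cycle 2 → 2: weight = 1, length = 1, mean = 1/1 ≈ 1.000
  cycle 0 → 1 → 0: weight = 13, length = 2, mean = 13/2 ≈ 6.500
  cycle 0 → 2 → 0: weight = 6, length = 2, mean = 6/2 ≈ 3.000
  cycle 1 → 0 → 1: weight = 13, length = 2, mean = 13/2 ≈ 6.500
Minimum mean = 1.000, attained e.g. along the cycle 2 → 2 with weight 1 and length 1. So λ(A) = 1/1 = 1.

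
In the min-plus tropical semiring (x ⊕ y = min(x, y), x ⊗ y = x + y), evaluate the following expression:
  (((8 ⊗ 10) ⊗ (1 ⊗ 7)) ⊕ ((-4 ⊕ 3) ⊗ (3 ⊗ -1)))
(((8 ⊗ 10) ⊗ (1 ⊗ 7)) ⊕ ((-4 ⊕ 3) ⊗ (3 ⊗ -1))) = -2

Expand innermost to outermost. Recall ⊕ takes the minimum of its arguments and ⊗ takes their sum. Working out the expression (((8 ⊗ 10) ⊗ (1 ⊗ 7)) ⊕ ((-4 ⊕ 3) ⊗ (3 ⊗ -1))) gives -2.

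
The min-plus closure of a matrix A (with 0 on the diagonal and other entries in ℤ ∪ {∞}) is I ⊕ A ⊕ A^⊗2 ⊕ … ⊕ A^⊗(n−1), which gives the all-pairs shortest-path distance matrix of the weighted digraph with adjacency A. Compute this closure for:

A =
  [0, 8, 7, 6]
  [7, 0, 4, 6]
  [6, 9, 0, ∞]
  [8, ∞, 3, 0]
Closure =
  [0, 8, 7, 6]
  [7, 0, 4, 6]
  [6, 9, 0, 12]
  [8, 12, 3, 0]

This is the Floyd-Warshall all-pairs shortest-path computation. For each intermediate vertex k = 0, 1, …, 3, update dist[i][j] ← min(dist[i][j], dist[i][k] + dist[k][j]). The final matrix gives, for each (i, j), the minimum total weight of any directed path from i to j (possibly empty when i = j).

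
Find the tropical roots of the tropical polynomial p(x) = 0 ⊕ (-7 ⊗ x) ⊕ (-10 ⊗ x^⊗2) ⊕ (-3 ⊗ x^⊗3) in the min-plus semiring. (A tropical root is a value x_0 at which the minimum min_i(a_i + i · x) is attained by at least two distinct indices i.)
Roots: {-7, 3, 7}

Each tropical root is a break point of the lower envelope of the lines y = a_i + i · x (there are 4 lines, with slopes 0, 1, ..., 3). Only the lines that attain the minimum somewhere contribute to roots; other lines are dominated. Here the surviving (envelope) indices are i = 3, i = 2, i = 1, i = 0.
Intersections between consecutive envelope lines give the roots: for adjacent envelope indices i < j the intersection is x = (a_i − a_j) / (j − i). Reading off the sorted break points: {-7, 3, 7}.
Verification: at each break x_0, at least two indices attain the minimum of min_i(a_i + i · x_0).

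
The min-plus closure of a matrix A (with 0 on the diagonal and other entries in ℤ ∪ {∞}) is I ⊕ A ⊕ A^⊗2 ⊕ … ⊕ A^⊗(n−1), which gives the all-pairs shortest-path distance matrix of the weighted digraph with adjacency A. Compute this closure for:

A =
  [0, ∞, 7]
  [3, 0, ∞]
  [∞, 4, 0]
Closure =
  [0, 11, 7]
  [3, 0, 10]
  [7, 4, 0]

This is the Floyd-Warshall all-pairs shortest-path computation. For each intermediate vertex k = 0, 1, …, 2, update dist[i][j] ← min(dist[i][j], dist[i][k] + dist[k][j]). The final matrix gives, for each (i, j), the minimum total weight of any directed path from i to j (possibly empty when i = j).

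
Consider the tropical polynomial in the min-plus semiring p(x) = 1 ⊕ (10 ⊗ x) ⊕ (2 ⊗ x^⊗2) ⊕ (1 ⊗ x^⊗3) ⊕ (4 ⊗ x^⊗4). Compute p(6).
p(6) = 1

A tropical monomial a ⊗ x^⊗i evaluates to a + i · x. Evaluating each term at x = 6:
  Term 0 contributes 1 + 0 · 6 = 1
  Term 1 contributes 10 + 1 · 6 = 16
  Term 2 contributes 2 + 2 · 6 = 14
  Term 3 contributes 1 + 3 · 6 = 19
  Term 4 contributes 4 + 4 · 6 = 28
p(6) = ⊕ of these = min[1, 16, 14, 19, 28] = 1.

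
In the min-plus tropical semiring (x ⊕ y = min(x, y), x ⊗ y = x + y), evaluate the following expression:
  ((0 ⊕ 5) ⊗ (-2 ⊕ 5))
((0 ⊕ 5) ⊗ (-2 ⊕ 5)) = -2

Expand innermost to outermost. Recall ⊕ takes the minimum of its arguments and ⊗ takes their sum. Working out the expression ((0 ⊕ 5) ⊗ (-2 ⊕ 5)) gives -2.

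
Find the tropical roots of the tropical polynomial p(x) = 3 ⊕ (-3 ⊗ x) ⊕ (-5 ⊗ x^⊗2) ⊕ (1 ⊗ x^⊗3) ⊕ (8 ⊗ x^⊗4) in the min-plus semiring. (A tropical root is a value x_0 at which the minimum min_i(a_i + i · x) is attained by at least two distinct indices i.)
Roots: {-7, -6, 2, 6}

Each tropical root is a break point of the lower envelope of the lines y = a_i + i · x (there are 5 lines, with slopes 0, 1, ..., 4). Only the lines that attain the minimum somewhere contribute to roots; other lines are dominated. Here the surviving (envelope) indices are i = 4, i = 3, i = 2, i = 1, i = 0.
Intersections between consecutive envelope lines give the roots: for adjacent envelope indices i < j the intersection is x = (a_i − a_j) / (j − i). Reading off the sorted break points: {-7, -6, 2, 6}.
Verification: at each break x_0, at least two indices attain the minimum of min_i(a_i + i · x_0).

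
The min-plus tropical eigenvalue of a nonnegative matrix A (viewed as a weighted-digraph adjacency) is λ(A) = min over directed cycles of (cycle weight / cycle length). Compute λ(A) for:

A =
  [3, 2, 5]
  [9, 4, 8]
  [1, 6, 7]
λ(A) = 3

Enumerate directed cycles and compute their means (weight / length). Sample:
  cycle 0 → 0: weight = 3, length = 1, mean = 3/1 ≈ 3.000
  cycle 1 → 1: weight = 4, length = 1, mean = 4/1 ≈ 4.000
  cycle 2 → 2: weight = 7, length = 1, mean = 7/1 ≈ 7.000
  cycle 0 → 1 → 0: weight = 11, length = 2, mean = 11/2 ≈ 5.500
  cycle 0 → 2 → 0: weight = 6, length = 2, mean = 6/2 ≈ 3.000
  cycle 1 → 0 → 1: weight = 11, length = 2, mean = 11/2 ≈ 5.500
Minimum mean = 3.000, attained e.g. along the cycle 0 → 0 with weight 3 and length 1. So λ(A) = 3/1 = 3.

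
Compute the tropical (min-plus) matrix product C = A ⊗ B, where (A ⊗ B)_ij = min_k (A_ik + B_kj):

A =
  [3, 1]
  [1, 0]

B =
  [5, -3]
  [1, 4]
A ⊗ B =
  [2, 0]
  [1, -2]

Apply the min-plus product entry-by-entry:
  C[0][0] = min over k of (A[0][0] + B[0][0] = 3 + 5 = 8, A[0][1] + B[1][0] = 1 + 1 = 2) = 2 (attained at k = 1)
  C[0][1] = min over k of (A[0][0] + B[0][1] = 3 + -3 = 0, A[0][1] + B[1][1] = 1 + 4 = 5) = 0 (attained at k = 0)
  C[1][0] = min over k of (A[1][0] + B[0][0] = 1 + 5 = 6, A[1][1] + B[1][0] = 0 + 1 = 1) = 1 (attained at k = 1)
  C[1][1] = min over k of (A[1][0] + B[0][1] = 1 + -3 = -2, A[1][1] + B[1][1] = 0 + 4 = 4) = -2 (attained at k = 0)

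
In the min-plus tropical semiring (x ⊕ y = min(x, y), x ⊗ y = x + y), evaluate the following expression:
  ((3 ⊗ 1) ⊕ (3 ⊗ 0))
((3 ⊗ 1) ⊕ (3 ⊗ 0)) = 3

Expand innermost to outermost. Recall ⊕ takes the minimum of its arguments and ⊗ takes their sum. Working out the expression ((3 ⊗ 1) ⊕ (3 ⊗ 0)) gives 3.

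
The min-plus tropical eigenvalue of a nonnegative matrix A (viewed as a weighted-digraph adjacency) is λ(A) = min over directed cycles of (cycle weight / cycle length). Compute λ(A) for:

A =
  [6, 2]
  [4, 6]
λ(A) = 3

Enumerate directed cycles and compute their means (weight / length). Sample:
  cycle 0 → 0: weight = 6, length = 1, mean = 6/1 ≈ 6.000
  cycle 1 → 1: weight = 6, length = 1, mean = 6/1 ≈ 6.000
  cycle 0 → 1 → 0: weight = 6, length = 2, mean = 6/2 ≈ 3.000
  cycle 1 → 0 → 1: weight = 6, length = 2, mean = 6/2 ≈ 3.000
Minimum mean = 3.000, attained e.g. along the cycle 0 → 1 → 0 with weight 6 and length 2. So λ(A) = 6/2 = 3.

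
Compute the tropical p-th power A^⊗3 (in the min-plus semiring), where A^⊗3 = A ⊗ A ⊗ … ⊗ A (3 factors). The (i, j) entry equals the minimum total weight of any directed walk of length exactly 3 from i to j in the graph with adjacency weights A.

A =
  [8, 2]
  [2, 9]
A^⊗3 =
  [12, 6]
  [6, 12]

Each entry (A^⊗3)_ij equals the minimum over all length-3 walks i = v_0 → v_1 → … → v_3 = j of Σ_t A[v_t][v_{t+1}]. For example, for (i, j) = (0, 1) we minimise over 4 possible intermediate vertex sequences; the minimum is 6, attained along the walk 0 → 1 → 0 → 1.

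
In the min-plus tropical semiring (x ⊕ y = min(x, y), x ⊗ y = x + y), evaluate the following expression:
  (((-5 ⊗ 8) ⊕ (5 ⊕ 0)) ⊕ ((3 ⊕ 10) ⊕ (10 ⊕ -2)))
(((-5 ⊗ 8) ⊕ (5 ⊕ 0)) ⊕ ((3 ⊕ 10) ⊕ (10 ⊕ -2))) = -2

Expand innermost to outermost. Recall ⊕ takes the minimum of its arguments and ⊗ takes their sum. Working out the expression (((-5 ⊗ 8) ⊕ (5 ⊕ 0)) ⊕ ((3 ⊕ 10) ⊕ (10 ⊕ -2))) gives -2.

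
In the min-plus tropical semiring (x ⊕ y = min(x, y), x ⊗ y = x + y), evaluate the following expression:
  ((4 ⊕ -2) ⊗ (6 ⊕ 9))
((4 ⊕ -2) ⊗ (6 ⊕ 9)) = 4

Expand innermost to outermost. Recall ⊕ takes the minimum of its arguments and ⊗ takes their sum. Working out the expression ((4 ⊕ -2) ⊗ (6 ⊕ 9)) gives 4.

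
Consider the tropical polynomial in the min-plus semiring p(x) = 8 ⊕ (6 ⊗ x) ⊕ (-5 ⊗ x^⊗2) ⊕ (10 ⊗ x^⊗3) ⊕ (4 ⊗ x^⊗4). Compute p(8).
p(8) = 8

A tropical monomial a ⊗ x^⊗i evaluates to a + i · x. Evaluating each term at x = 8:
  Term 0 contributes 8 + 0 · 8 = 8
  Term 1 contributes 6 + 1 · 8 = 14
  Term 2 contributes -5 + 2 · 8 = 11
  Term 3 contributes 10 + 3 · 8 = 34
  Term 4 contributes 4 + 4 · 8 = 36
p(8) = ⊕ of these = min[8, 14, 11, 34, 36] = 8.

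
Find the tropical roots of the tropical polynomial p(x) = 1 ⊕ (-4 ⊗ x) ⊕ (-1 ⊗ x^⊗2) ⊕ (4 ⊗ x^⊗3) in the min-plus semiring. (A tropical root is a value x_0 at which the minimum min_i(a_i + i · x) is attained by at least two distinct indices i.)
Roots: {-5, -3, 5}

Each tropical root is a break point of the lower envelope of the lines y = a_i + i · x (there are 4 lines, with slopes 0, 1, ..., 3). Only the lines that attain the minimum somewhere contribute to roots; other lines are dominated. Here the surviving (envelope) indices are i = 3, i = 2, i = 1, i = 0.
Intersections between consecutive envelope lines give the roots: for adjacent envelope indices i < j the intersection is x = (a_i − a_j) / (j − i). Reading off the sorted break points: {-5, -3, 5}.
Verification: at each break x_0, at least two indices attain the minimum of min_i(a_i + i · x_0).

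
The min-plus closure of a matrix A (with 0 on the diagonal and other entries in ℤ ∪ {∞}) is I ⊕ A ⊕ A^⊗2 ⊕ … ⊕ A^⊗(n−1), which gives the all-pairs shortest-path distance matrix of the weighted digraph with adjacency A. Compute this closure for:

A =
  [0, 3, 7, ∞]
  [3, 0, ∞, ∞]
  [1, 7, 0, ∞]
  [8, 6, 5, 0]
Closure =
  [0, 3, 7, ∞]
  [3, 0, 10, ∞]
  [1, 4, 0, ∞]
  [6, 6, 5, 0]

This is the Floyd-Warshall all-pairs shortest-path computation. For each intermediate vertex k = 0, 1, …, 3, update dist[i][j] ← min(dist[i][j], dist[i][k] + dist[k][j]). The final matrix gives, for each (i, j), the minimum total weight of any directed path from i to j (possibly empty when i = j).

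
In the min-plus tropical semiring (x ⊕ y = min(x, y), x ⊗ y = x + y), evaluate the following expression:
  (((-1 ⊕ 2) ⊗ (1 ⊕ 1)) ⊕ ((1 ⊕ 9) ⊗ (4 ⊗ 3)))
(((-1 ⊕ 2) ⊗ (1 ⊕ 1)) ⊕ ((1 ⊕ 9) ⊗ (4 ⊗ 3))) = 0

Expand innermost to outermost. Recall ⊕ takes the minimum of its arguments and ⊗ takes their sum. Working out the expression (((-1 ⊕ 2) ⊗ (1 ⊕ 1)) ⊕ ((1 ⊕ 9) ⊗ (4 ⊗ 3))) gives 0.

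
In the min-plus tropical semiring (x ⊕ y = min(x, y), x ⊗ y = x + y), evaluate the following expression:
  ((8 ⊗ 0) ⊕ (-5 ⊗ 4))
((8 ⊗ 0) ⊕ (-5 ⊗ 4)) = -1

Expand innermost to outermost. Recall ⊕ takes the minimum of its arguments and ⊗ takes their sum. Working out the expression ((8 ⊗ 0) ⊕ (-5 ⊗ 4)) gives -1.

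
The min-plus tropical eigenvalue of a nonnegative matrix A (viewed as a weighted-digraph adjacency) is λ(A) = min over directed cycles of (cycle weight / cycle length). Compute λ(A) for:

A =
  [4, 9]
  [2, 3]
λ(A) = 3

Enumerate directed cycles and compute their means (weight / length). Sample:
  cycle 0 → 0: weight = 4, length = 1, mean = 4/1 ≈ 4.000
  cycle 1 → 1: weight = 3, length = 1, mean = 3/1 ≈ 3.000
  cycle 0 → 1 → 0: weight = 11, length = 2, mean = 11/2 ≈ 5.500
  cycle 1 → 0 → 1: weight = 11, length = 2, mean = 11/2 ≈ 5.500
Minimum mean = 3.000, attained e.g. along the cycle 1 → 1 with weight 3 and length 1. So λ(A) = 3/1 = 3.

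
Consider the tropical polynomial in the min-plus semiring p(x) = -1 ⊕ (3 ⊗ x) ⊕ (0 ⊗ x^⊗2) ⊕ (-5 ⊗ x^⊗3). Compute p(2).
p(2) = -1

A tropical monomial a ⊗ x^⊗i evaluates to a + i · x. Evaluating each term at x = 2:
  Term 0 contributes -1 + 0 · 2 = -1
  Term 1 contributes 3 + 1 · 2 = 5
  Term 2 contributes 0 + 2 · 2 = 4
  Term 3 contributes -5 + 3 · 2 = 1
p(2) = ⊕ of these = min[-1, 5, 4, 1] = -1.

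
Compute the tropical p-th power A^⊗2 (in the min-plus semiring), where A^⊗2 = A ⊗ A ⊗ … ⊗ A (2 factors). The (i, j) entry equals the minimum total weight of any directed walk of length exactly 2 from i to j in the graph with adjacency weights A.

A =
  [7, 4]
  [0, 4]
A^⊗2 =
  [4, 8]
  [4, 4]

Each entry (A^⊗2)_ij equals the minimum over all length-2 walks i = v_0 → v_1 → … → v_2 = j of Σ_t A[v_t][v_{t+1}]. For example, for (i, j) = (0, 1) we minimise over 2 possible intermediate vertex sequences; the minimum is 8, attained along the walk 0 → 1 → 1.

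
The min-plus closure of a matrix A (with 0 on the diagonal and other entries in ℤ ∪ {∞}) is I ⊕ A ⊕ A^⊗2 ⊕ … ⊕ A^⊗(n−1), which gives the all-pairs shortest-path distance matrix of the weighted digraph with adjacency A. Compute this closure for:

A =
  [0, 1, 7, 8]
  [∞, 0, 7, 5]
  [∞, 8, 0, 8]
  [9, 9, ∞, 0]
Closure =
  [0, 1, 7, 6]
  [14, 0, 7, 5]
  [17, 8, 0, 8]
  [9, 9, 16, 0]

This is the Floyd-Warshall all-pairs shortest-path computation. For each intermediate vertex k = 0, 1, …, 3, update dist[i][j] ← min(dist[i][j], dist[i][k] + dist[k][j]). The final matrix gives, for each (i, j), the minimum total weight of any directed path from i to j (possibly empty when i = j).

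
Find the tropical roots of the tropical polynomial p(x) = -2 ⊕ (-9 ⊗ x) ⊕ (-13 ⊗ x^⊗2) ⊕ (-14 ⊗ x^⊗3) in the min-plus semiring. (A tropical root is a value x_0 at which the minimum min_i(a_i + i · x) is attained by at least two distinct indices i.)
Roots: {1, 4, 7}

Each tropical root is a break point of the lower envelope of the lines y = a_i + i · x (there are 4 lines, with slopes 0, 1, ..., 3). Only the lines that attain the minimum somewhere contribute to roots; other lines are dominated. Here the surviving (envelope) indices are i = 3, i = 2, i = 1, i = 0.
Intersections between consecutive envelope lines give the roots: for adjacent envelope indices i < j the intersection is x = (a_i − a_j) / (j − i). Reading off the sorted break points: {1, 4, 7}.
Verification: at each break x_0, at least two indices attain the minimum of min_i(a_i + i · x_0).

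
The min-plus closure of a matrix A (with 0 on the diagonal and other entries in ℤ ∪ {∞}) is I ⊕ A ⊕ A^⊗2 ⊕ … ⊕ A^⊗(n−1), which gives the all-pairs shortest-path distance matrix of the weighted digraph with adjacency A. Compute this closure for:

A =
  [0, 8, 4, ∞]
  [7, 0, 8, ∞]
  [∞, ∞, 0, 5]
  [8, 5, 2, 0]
Closure =
  [0, 8, 4, 9]
  [7, 0, 8, 13]
  [13, 10, 0, 5]
  [8, 5, 2, 0]

This is the Floyd-Warshall all-pairs shortest-path computation. For each intermediate vertex k = 0, 1, …, 3, update dist[i][j] ← min(dist[i][j], dist[i][k] + dist[k][j]). The final matrix gives, for each (i, j), the minimum total weight of any directed path from i to j (possibly empty when i = j).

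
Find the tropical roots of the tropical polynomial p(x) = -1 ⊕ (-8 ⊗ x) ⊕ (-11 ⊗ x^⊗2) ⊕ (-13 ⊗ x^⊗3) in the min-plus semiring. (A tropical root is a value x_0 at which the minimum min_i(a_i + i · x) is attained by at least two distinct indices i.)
Roots: {2, 3, 7}

Each tropical root is a break point of the lower envelope of the lines y = a_i + i · x (there are 4 lines, with slopes 0, 1, ..., 3). Only the lines that attain the minimum somewhere contribute to roots; other lines are dominated. Here the surviving (envelope) indices are i = 3, i = 2, i = 1, i = 0.
Intersections between consecutive envelope lines give the roots: for adjacent envelope indices i < j the intersection is x = (a_i − a_j) / (j − i). Reading off the sorted break points: {2, 3, 7}.
Verification: at each break x_0, at least two indices attain the minimum of min_i(a_i + i · x_0).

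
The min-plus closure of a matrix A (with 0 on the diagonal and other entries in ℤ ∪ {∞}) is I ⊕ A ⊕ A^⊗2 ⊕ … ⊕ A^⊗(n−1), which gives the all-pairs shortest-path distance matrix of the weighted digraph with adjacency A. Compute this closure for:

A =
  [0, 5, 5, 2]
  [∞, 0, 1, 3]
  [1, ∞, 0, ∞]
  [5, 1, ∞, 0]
Closure =
  [0, 3, 4, 2]
  [2, 0, 1, 3]
  [1, 4, 0, 3]
  [3, 1, 2, 0]

This is the Floyd-Warshall all-pairs shortest-path computation. For each intermediate vertex k = 0, 1, …, 3, update dist[i][j] ← min(dist[i][j], dist[i][k] + dist[k][j]). The final matrix gives, for each (i, j), the minimum total weight of any directed path from i to j (possibly empty when i = j).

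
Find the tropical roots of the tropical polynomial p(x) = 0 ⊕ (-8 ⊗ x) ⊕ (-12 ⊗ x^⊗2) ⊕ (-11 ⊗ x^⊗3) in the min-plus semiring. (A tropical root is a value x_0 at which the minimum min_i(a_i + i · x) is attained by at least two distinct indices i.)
Roots: {-1, 4, 8}

Each tropical root is a break point of the lower envelope of the lines y = a_i + i · x (there are 4 lines, with slopes 0, 1, ..., 3). Only the lines that attain the minimum somewhere contribute to roots; other lines are dominated. Here the surviving (envelope) indices are i = 3, i = 2, i = 1, i = 0.
Intersections between consecutive envelope lines give the roots: for adjacent envelope indices i < j the intersection is x = (a_i − a_j) / (j − i). Reading off the sorted break points: {-1, 4, 8}.
Verification: at each break x_0, at least two indices attain the minimum of min_i(a_i + i · x_0).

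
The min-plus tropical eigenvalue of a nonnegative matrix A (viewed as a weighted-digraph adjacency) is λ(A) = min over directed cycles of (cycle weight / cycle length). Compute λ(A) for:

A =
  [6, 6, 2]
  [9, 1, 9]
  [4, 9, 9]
λ(A) = 1

Enumerate directed cycles and compute their means (weight / length). Sample:
  cycle 0 → 0: weight = 6, length = 1, mean = 6/1 ≈ 6.000
  cycle 1 → 1: weight = 1, length = 1, mean = 1/1 ≈ 1.000
  cycle 2 → 2: weight = 9, length = 1, mean = 9/1 ≈ 9.000
  cycle 0 → 1 → 0: weight = 15, length = 2, mean = 15/2 ≈ 7.500
  cycle 0 → 2 → 0: weight = 6, length = 2, mean = 6/2 ≈ 3.000
  cycle 1 → 0 → 1: weight = 15, length = 2, mean = 15/2 ≈ 7.500
Minimum mean = 1.000, attained e.g. along the cycle 1 → 1 with weight 1 and length 1. So λ(A) = 1/1 = 1.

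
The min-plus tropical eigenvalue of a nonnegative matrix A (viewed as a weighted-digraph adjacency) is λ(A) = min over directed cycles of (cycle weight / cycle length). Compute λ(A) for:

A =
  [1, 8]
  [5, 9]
λ(A) = 1

Enumerate directed cycles and compute their means (weight / length). Sample:
  cycle 0 → 0: weight = 1, length = 1, mean = 1/1 ≈ 1.000
  cycle 1 → 1: weight = 9, length = 1, mean = 9/1 ≈ 9.000
  cycle 0 → 1 → 0: weight = 13, length = 2, mean = 13/2 ≈ 6.500
  cycle 1 → 0 → 1: weight = 13, length = 2, mean = 13/2 ≈ 6.500
Minimum mean = 1.000, attained e.g. along the cycle 0 → 0 with weight 1 and length 1. So λ(A) = 1/1 = 1.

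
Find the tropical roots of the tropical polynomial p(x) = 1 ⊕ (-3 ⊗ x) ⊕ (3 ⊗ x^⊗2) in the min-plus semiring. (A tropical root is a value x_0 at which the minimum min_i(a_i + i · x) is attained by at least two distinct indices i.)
Roots: {-6, 4}

Each tropical root is a break point of the lower envelope of the lines y = a_i + i · x (there are 3 lines, with slopes 0, 1, ..., 2). Only the lines that attain the minimum somewhere contribute to roots; other lines are dominated. Here the surviving (envelope) indices are i = 2, i = 1, i = 0.
Intersections between consecutive envelope lines give the roots: for adjacent envelope indices i < j the intersection is x = (a_i − a_j) / (j − i). Reading off the sorted break points: {-6, 4}.
Verification: at each break x_0, at least two indices attain the minimum of min_i(a_i + i · x_0).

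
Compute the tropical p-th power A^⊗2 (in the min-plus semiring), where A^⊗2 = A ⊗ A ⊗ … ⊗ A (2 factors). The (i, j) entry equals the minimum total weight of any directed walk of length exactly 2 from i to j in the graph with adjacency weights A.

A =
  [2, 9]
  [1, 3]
A^⊗2 =
  [4, 11]
  [3, 6]

Each entry (A^⊗2)_ij equals the minimum over all length-2 walks i = v_0 → v_1 → … → v_2 = j of Σ_t A[v_t][v_{t+1}]. For example, for (i, j) = (0, 1) we minimise over 2 possible intermediate vertex sequences; the minimum is 11, attained along the walk 0 → 0 → 1.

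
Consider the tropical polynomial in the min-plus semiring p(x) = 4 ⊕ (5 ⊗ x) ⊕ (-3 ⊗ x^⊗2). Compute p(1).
p(1) = -1

A tropical monomial a ⊗ x^⊗i evaluates to a + i · x. Evaluating each term at x = 1:
  Term 0 contributes 4 + 0 · 1 = 4
  Term 1 contributes 5 + 1 · 1 = 6
  Term 2 contributes -3 + 2 · 1 = -1
p(1) = ⊕ of these = min[4, 6, -1] = -1.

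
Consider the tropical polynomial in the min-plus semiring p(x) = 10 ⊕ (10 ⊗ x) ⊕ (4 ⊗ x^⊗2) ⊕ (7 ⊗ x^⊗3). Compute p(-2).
p(-2) = 0

A tropical monomial a ⊗ x^⊗i evaluates to a + i · x. Evaluating each term at x = -2:
  Term 0 contributes 10 + 0 · -2 = 10
  Term 1 contributes 10 + 1 · -2 = 8
  Term 2 contributes 4 + 2 · -2 = 0
  Term 3 contributes 7 + 3 · -2 = 1
p(-2) = ⊕ of these = min[10, 8, 0, 1] = 0.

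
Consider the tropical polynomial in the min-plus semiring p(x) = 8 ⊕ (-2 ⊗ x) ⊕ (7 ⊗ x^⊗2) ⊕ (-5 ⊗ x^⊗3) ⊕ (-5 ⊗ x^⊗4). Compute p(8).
p(8) = 6

A tropical monomial a ⊗ x^⊗i evaluates to a + i · x. Evaluating each term at x = 8:
  Term 0 contributes 8 + 0 · 8 = 8
  Term 1 contributes -2 + 1 · 8 = 6
  Term 2 contributes 7 + 2 · 8 = 23
  Term 3 contributes -5 + 3 · 8 = 19
  Term 4 contributes -5 + 4 · 8 = 27
p(8) = ⊕ of these = min[8, 6, 23, 19, 27] = 6.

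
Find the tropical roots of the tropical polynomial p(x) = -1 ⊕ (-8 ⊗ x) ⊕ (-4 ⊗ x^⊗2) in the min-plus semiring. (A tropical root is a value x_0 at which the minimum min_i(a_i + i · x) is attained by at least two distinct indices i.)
Roots: {-4, 7}

Each tropical root is a break point of the lower envelope of the lines y = a_i + i · x (there are 3 lines, with slopes 0, 1, ..., 2). Only the lines that attain the minimum somewhere contribute to roots; other lines are dominated. Here the surviving (envelope) indices are i = 2, i = 1, i = 0.
Intersections between consecutive envelope lines give the roots: for adjacent envelope indices i < j the intersection is x = (a_i − a_j) / (j − i). Reading off the sorted break points: {-4, 7}.
Verification: at each break x_0, at least two indices attain the minimum of min_i(a_i + i · x_0).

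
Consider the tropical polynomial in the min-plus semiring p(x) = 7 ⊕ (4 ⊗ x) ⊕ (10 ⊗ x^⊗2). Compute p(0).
p(0) = 4

A tropical monomial a ⊗ x^⊗i evaluates to a + i · x. Evaluating each term at x = 0:
  Term 0 contributes 7 + 0 · 0 = 7
  Term 1 contributes 4 + 1 · 0 = 4
  Term 2 contributes 10 + 2 · 0 = 10
p(0) = ⊕ of these = min[7, 4, 10] = 4.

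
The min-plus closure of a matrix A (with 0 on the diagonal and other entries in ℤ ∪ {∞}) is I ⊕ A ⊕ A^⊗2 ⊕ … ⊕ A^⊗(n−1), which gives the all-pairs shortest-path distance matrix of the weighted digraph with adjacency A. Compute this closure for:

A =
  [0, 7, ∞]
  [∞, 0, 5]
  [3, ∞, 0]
Closure =
  [0, 7, 12]
  [8, 0, 5]
  [3, 10, 0]

This is the Floyd-Warshall all-pairs shortest-path computation. For each intermediate vertex k = 0, 1, …, 2, update dist[i][j] ← min(dist[i][j], dist[i][k] + dist[k][j]). The final matrix gives, for each (i, j), the minimum total weight of any directed path from i to j (possibly empty when i = j).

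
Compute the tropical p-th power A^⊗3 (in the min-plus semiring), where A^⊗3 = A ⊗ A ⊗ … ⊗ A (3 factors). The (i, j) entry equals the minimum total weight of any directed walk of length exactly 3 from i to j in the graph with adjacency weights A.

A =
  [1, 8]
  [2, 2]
A^⊗3 =
  [3, 10]
  [4, 6]

Each entry (A^⊗3)_ij equals the minimum over all length-3 walks i = v_0 → v_1 → … → v_3 = j of Σ_t A[v_t][v_{t+1}]. For example, for (i, j) = (0, 1) we minimise over 4 possible intermediate vertex sequences; the minimum is 10, attained along the walk 0 → 0 → 0 → 1.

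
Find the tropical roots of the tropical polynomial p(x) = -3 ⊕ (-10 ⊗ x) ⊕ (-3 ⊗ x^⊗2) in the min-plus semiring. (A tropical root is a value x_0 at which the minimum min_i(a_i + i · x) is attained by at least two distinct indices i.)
Roots: {-7, 7}

Each tropical root is a break point of the lower envelope of the lines y = a_i + i · x (there are 3 lines, with slopes 0, 1, ..., 2). Only the lines that attain the minimum somewhere contribute to roots; other lines are dominated. Here the surviving (envelope) indices are i = 2, i = 1, i = 0.
Intersections between consecutive envelope lines give the roots: for adjacent envelope indices i < j the intersection is x = (a_i − a_j) / (j − i). Reading off the sorted break points: {-7, 7}.
Verification: at each break x_0, at least two indices attain the minimum of min_i(a_i + i · x_0).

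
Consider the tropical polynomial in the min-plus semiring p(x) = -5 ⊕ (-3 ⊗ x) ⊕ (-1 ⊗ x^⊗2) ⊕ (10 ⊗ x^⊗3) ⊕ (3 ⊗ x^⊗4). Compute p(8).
p(8) = -5

A tropical monomial a ⊗ x^⊗i evaluates to a + i · x. Evaluating each term at x = 8:
  Term 0 contributes -5 + 0 · 8 = -5
  Term 1 contributes -3 + 1 · 8 = 5
  Term 2 contributes -1 + 2 · 8 = 15
  Term 3 contributes 10 + 3 · 8 = 34
  Term 4 contributes 3 + 4 · 8 = 35
p(8) = ⊕ of these = min[-5, 5, 15, 34, 35] = -5.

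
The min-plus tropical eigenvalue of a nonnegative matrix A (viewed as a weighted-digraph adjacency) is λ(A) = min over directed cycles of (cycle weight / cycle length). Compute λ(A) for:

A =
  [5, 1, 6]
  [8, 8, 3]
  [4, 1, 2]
λ(A) = 2

Enumerate directed cycles and compute their means (weight / length). Sample:
  cycle 0 → 0: weight = 5, length = 1, mean = 5/1 ≈ 5.000
  cycle 1 → 1: weight = 8, length = 1, mean = 8/1 ≈ 8.000
  cycle 2 → 2: weight = 2, length = 1, mean = 2/1 ≈ 2.000
  cycle 0 → 1 → 0: weight = 9, length = 2, mean = 9/2 ≈ 4.500
  cycle 0 → 2 → 0: weight = 10, length = 2, mean = 10/2 ≈ 5.000
  cycle 1 → 0 → 1: weight = 9, length = 2, mean = 9/2 ≈ 4.500
Minimum mean = 2.000, attained e.g. along the cycle 2 → 2 with weight 2 and length 1. So λ(A) = 2/1 = 2.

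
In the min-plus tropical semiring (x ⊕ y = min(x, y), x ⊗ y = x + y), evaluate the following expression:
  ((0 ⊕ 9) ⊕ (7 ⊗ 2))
((0 ⊕ 9) ⊕ (7 ⊗ 2)) = 0

Expand innermost to outermost. Recall ⊕ takes the minimum of its arguments and ⊗ takes their sum. Working out the expression ((0 ⊕ 9) ⊕ (7 ⊗ 2)) gives 0.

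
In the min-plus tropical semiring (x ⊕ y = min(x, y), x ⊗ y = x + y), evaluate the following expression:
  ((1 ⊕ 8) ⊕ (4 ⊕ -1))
((1 ⊕ 8) ⊕ (4 ⊕ -1)) = -1

Expand innermost to outermost. Recall ⊕ takes the minimum of its arguments and ⊗ takes their sum. Working out the expression ((1 ⊕ 8) ⊕ (4 ⊕ -1)) gives -1.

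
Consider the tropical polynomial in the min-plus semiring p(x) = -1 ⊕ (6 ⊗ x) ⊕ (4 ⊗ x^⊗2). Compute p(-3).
p(-3) = -2

A tropical monomial a ⊗ x^⊗i evaluates to a + i · x. Evaluating each term at x = -3:
  Term 0 contributes -1 + 0 · -3 = -1
  Term 1 contributes 6 + 1 · -3 = 3
  Term 2 contributes 4 + 2 · -3 = -2
p(-3) = ⊕ of these = min[-1, 3, -2] = -2.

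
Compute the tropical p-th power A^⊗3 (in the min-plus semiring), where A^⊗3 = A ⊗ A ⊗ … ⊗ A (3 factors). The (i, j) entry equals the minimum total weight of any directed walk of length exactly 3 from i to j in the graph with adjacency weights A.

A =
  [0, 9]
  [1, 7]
A^⊗3 =
  [0, 9]
  [1, 10]

Each entry (A^⊗3)_ij equals the minimum over all length-3 walks i = v_0 → v_1 → … → v_3 = j of Σ_t A[v_t][v_{t+1}]. For example, for (i, j) = (0, 1) we minimise over 4 possible intermediate vertex sequences; the minimum is 9, attained along the walk 0 → 0 → 0 → 1.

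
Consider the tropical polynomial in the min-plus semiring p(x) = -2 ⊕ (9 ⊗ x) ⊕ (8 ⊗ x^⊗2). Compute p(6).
p(6) = -2

A tropical monomial a ⊗ x^⊗i evaluates to a + i · x. Evaluating each term at x = 6:
  Term 0 contributes -2 + 0 · 6 = -2
  Term 1 contributes 9 + 1 · 6 = 15
  Term 2 contributes 8 + 2 · 6 = 20
p(6) = ⊕ of these = min[-2, 15, 20] = -2.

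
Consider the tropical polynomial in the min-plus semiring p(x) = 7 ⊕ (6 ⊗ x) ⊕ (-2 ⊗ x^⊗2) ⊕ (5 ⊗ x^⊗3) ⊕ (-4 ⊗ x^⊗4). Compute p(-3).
p(-3) = -16

A tropical monomial a ⊗ x^⊗i evaluates to a + i · x. Evaluating each term at x = -3:
  Term 0 contributes 7 + 0 · -3 = 7
  Term 1 contributes 6 + 1 · -3 = 3
  Term 2 contributes -2 + 2 · -3 = -8
  Term 3 contributes 5 + 3 · -3 = -4
  Term 4 contributes -4 + 4 · -3 = -16
p(-3) = ⊕ of these = min[7, 3, -8, -4, -16] = -16.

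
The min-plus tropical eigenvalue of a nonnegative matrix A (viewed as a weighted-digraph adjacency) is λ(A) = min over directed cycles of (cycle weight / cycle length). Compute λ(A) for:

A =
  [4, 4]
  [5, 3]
λ(A) = 3

Enumerate directed cycles and compute their means (weight / length). Sample:
  cycle 0 → 0: weight = 4, length = 1, mean = 4/1 ≈ 4.000
  cycle 1 → 1: weight = 3, length = 1, mean = 3/1 ≈ 3.000
  cycle 0 → 1 → 0: weight = 9, length = 2, mean = 9/2 ≈ 4.500
  cycle 1 → 0 → 1: weight = 9, length = 2, mean = 9/2 ≈ 4.500
Minimum mean = 3.000, attained e.g. along the cycle 1 → 1 with weight 3 and length 1. So λ(A) = 3/1 = 3.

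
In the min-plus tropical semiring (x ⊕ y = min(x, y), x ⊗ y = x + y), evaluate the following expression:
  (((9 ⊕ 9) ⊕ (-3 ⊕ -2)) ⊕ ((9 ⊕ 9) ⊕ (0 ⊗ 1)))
(((9 ⊕ 9) ⊕ (-3 ⊕ -2)) ⊕ ((9 ⊕ 9) ⊕ (0 ⊗ 1))) = -3

Expand innermost to outermost. Recall ⊕ takes the minimum of its arguments and ⊗ takes their sum. Working out the expression (((9 ⊕ 9) ⊕ (-3 ⊕ -2)) ⊕ ((9 ⊕ 9) ⊕ (0 ⊗ 1))) gives -3.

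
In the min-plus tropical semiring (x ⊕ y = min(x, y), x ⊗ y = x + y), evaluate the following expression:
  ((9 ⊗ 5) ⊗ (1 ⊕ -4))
((9 ⊗ 5) ⊗ (1 ⊕ -4)) = 10

Expand innermost to outermost. Recall ⊕ takes the minimum of its arguments and ⊗ takes their sum. Working out the expression ((9 ⊗ 5) ⊗ (1 ⊕ -4)) gives 10.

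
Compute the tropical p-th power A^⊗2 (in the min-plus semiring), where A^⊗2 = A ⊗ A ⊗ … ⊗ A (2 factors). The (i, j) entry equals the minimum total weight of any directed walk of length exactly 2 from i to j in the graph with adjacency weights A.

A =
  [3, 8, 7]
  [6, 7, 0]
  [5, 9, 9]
A^⊗2 =
  [6, 11, 8]
  [5, 9, 7]
  [8, 13, 9]

Each entry (A^⊗2)_ij equals the minimum over all length-2 walks i = v_0 → v_1 → … → v_2 = j of Σ_t A[v_t][v_{t+1}]. For example, for (i, j) = (0, 2) we minimise over 3 possible intermediate vertex sequences; the minimum is 8, attained along the walk 0 → 1 → 2.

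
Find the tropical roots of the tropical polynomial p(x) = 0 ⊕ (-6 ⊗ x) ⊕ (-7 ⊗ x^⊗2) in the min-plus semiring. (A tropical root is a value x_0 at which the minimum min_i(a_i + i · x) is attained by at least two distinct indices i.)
Roots: {1, 6}

Each tropical root is a break point of the lower envelope of the lines y = a_i + i · x (there are 3 lines, with slopes 0, 1, ..., 2). Only the lines that attain the minimum somewhere contribute to roots; other lines are dominated. Here the surviving (envelope) indices are i = 2, i = 1, i = 0.
Intersections between consecutive envelope lines give the roots: for adjacent envelope indices i < j the intersection is x = (a_i − a_j) / (j − i). Reading off the sorted break points: {1, 6}.
Verification: at each break x_0, at least two indices attain the minimum of min_i(a_i + i · x_0).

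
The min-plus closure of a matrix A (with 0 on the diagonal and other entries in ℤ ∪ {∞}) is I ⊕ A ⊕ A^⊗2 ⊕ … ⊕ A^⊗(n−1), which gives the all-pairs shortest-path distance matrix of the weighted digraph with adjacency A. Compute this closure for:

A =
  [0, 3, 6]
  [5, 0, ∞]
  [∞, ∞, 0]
Closure =
  [0, 3, 6]
  [5, 0, 11]
  [∞, ∞, 0]

This is the Floyd-Warshall all-pairs shortest-path computation. For each intermediate vertex k = 0, 1, …, 2, update dist[i][j] ← min(dist[i][j], dist[i][k] + dist[k][j]). The final matrix gives, for each (i, j), the minimum total weight of any directed path from i to j (possibly empty when i = j).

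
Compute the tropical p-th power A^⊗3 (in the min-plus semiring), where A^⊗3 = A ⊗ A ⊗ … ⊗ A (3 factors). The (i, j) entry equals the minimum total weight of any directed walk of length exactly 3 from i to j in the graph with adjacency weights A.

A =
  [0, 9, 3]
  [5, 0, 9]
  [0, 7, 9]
A^⊗3 =
  [0, 9, 3]
  [5, 0, 8]
  [0, 7, 3]

Each entry (A^⊗3)_ij equals the minimum over all length-3 walks i = v_0 → v_1 → … → v_3 = j of Σ_t A[v_t][v_{t+1}]. For example, for (i, j) = (0, 2) we minimise over 9 possible intermediate vertex sequences; the minimum is 3, attained along the walk 0 → 0 → 0 → 2.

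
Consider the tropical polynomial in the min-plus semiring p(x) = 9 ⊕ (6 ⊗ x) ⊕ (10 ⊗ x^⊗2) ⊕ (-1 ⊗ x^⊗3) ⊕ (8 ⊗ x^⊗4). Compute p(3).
p(3) = 8

A tropical monomial a ⊗ x^⊗i evaluates to a + i · x. Evaluating each term at x = 3:
  Term 0 contributes 9 + 0 · 3 = 9
  Term 1 contributes 6 + 1 · 3 = 9
  Term 2 contributes 10 + 2 · 3 = 16
  Term 3 contributes -1 + 3 · 3 = 8
  Term 4 contributes 8 + 4 · 3 = 20
p(3) = ⊕ of these = min[9, 9, 16, 8, 20] = 8.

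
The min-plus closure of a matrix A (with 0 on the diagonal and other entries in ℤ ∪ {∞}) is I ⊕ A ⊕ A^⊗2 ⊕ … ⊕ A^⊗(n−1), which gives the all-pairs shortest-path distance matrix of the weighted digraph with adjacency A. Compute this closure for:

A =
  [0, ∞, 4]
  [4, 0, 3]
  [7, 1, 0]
Closure =
  [0, 5, 4]
  [4, 0, 3]
  [5, 1, 0]

This is the Floyd-Warshall all-pairs shortest-path computation. For each intermediate vertex k = 0, 1, …, 2, update dist[i][j] ← min(dist[i][j], dist[i][k] + dist[k][j]). The final matrix gives, for each (i, j), the minimum total weight of any directed path from i to j (possibly empty when i = j).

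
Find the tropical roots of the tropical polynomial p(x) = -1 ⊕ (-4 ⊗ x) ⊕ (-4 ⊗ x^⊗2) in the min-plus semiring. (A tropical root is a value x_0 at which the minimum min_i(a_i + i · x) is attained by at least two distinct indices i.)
Roots: {0, 3}

Each tropical root is a break point of the lower envelope of the lines y = a_i + i · x (there are 3 lines, with slopes 0, 1, ..., 2). Only the lines that attain the minimum somewhere contribute to roots; other lines are dominated. Here the surviving (envelope) indices are i = 2, i = 1, i = 0.
Intersections between consecutive envelope lines give the roots: for adjacent envelope indices i < j the intersection is x = (a_i − a_j) / (j − i). Reading off the sorted break points: {0, 3}.
Verification: at each break x_0, at least two indices attain the minimum of min_i(a_i + i · x_0).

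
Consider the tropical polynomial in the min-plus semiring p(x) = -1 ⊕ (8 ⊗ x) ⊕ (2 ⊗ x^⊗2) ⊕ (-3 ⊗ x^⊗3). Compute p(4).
p(4) = -1

A tropical monomial a ⊗ x^⊗i evaluates to a + i · x. Evaluating each term at x = 4:
  Term 0 contributes -1 + 0 · 4 = -1
  Term 1 contributes 8 + 1 · 4 = 12
  Term 2 contributes 2 + 2 · 4 = 10
  Term 3 contributes -3 + 3 · 4 = 9
p(4) = ⊕ of these = min[-1, 12, 10, 9] = -1.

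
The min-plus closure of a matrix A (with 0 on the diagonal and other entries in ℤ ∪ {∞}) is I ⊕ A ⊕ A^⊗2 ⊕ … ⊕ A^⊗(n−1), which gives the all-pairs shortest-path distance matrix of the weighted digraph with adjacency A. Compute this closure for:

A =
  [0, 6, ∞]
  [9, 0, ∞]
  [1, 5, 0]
Closure =
  [0, 6, ∞]
  [9, 0, ∞]
  [1, 5, 0]

This is the Floyd-Warshall all-pairs shortest-path computation. For each intermediate vertex k = 0, 1, …, 2, update dist[i][j] ← min(dist[i][j], dist[i][k] + dist[k][j]). The final matrix gives, for each (i, j), the minimum total weight of any directed path from i to j (possibly empty when i = j).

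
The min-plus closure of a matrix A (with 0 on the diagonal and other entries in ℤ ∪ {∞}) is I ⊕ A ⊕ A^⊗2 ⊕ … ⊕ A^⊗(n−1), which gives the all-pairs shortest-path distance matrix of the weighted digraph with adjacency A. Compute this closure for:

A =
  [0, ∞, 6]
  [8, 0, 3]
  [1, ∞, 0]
Closure =
  [0, ∞, 6]
  [4, 0, 3]
  [1, ∞, 0]

This is the Floyd-Warshall all-pairs shortest-path computation. For each intermediate vertex k = 0, 1, …, 2, update dist[i][j] ← min(dist[i][j], dist[i][k] + dist[k][j]). The final matrix gives, for each (i, j), the minimum total weight of any directed path from i to j (possibly empty when i = j).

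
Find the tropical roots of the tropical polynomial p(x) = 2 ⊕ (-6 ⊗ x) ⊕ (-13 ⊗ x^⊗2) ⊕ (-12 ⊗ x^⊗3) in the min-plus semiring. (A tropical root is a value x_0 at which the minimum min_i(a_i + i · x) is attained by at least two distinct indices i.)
Roots: {-1, 7, 8}

Each tropical root is a break point of the lower envelope of the lines y = a_i + i · x (there are 4 lines, with slopes 0, 1, ..., 3). Only the lines that attain the minimum somewhere contribute to roots; other lines are dominated. Here the surviving (envelope) indices are i = 3, i = 2, i = 1, i = 0.
Intersections between consecutive envelope lines give the roots: for adjacent envelope indices i < j the intersection is x = (a_i − a_j) / (j − i). Reading off the sorted break points: {-1, 7, 8}.
Verification: at each break x_0, at least two indices attain the minimum of min_i(a_i + i · x_0).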